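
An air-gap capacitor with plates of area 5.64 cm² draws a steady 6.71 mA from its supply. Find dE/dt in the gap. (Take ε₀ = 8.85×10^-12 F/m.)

1.34×10^12 V/(m·s)

Charge continuity gives I_d = I = 6.71×10^-3 A between the plates.
Then dE/dt = I_d/(ε₀A) = 1.34×10^12 V/(m·s).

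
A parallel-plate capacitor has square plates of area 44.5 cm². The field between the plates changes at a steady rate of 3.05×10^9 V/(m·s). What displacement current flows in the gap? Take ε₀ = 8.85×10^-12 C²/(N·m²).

1.20×10^-4 A

With a uniform field, Φ_E = EA, so I_d = ε₀ A dE/dt = 1.20×10^-4 A.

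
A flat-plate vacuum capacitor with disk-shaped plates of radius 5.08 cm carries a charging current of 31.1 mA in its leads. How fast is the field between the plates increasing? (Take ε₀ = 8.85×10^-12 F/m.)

Charge continuity gives I_d = I = 0.0311 A between the plates.
Since I_d = ε₀ A dE/dt, dE/dt = I_d/(ε₀A) = (0.0311)/((8.85×10^-12)(8.107×10^-3)) = 4.33×10^11 V/(m·s).

4.33×10^11 V/(m·s)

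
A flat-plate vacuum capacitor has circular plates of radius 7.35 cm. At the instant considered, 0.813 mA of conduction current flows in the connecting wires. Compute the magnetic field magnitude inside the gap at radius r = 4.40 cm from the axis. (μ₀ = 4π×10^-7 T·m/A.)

1.32×10^-9 T

No conduction current crosses the gap, so I_d there equals the 8.13×10^-4 A in the leads.
∮B·dl = μ₀ I_d,enc with I_d,enc = I_d r²/R² = 2.914×10^-4 A; so B = μ₀ I_d,enc/(2πr) = 1.32×10^-9 T.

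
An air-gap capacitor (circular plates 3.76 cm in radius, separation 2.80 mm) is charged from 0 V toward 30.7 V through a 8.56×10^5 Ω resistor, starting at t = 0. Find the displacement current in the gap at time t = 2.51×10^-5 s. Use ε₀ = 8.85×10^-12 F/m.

4.44×10^-6 A

C = ε₀A/d = (8.85×10^-12)(4.441×10^-3)/(2.80×10^-3) = 1.404×10^-11 F, so τ = RC = 1.202×10^-5 s.
The conduction current is I(t) = (V₀/R) e^(−t/τ), and the displacement current between the plates equals it.
t/τ = 2.088; I_d = (30.7/8.56×10^5) · e^(−2.088) = (3.586×10^-5)(0.1239) = 4.44×10^-6 A.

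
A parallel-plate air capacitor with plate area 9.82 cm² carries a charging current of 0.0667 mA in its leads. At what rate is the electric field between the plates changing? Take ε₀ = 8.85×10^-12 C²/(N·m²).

7.67×10^9 V/(m·s)

Charge continuity gives I_d = I = 6.67×10^-5 A between the plates.
Then dE/dt = I_d/(ε₀A) = 7.67×10^9 V/(m·s).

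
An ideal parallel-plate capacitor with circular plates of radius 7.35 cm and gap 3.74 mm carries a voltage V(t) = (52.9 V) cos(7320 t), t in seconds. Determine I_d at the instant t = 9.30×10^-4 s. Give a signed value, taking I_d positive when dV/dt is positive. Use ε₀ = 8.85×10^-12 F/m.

-7.79×10^-6 A

C = ε₀A/d = (8.85×10^-12)(0.01697)/(3.74×10^-3) = 4.016×10^-11 F. dV/dt = V₀ω·−sin(ωt); at ωt = 6.8076 rad this factor is -0.5007.
I_d = C dV/dt = (4.016×10^-11)(52.9)(7320)(-0.5007) = -7.79×10^-6 A.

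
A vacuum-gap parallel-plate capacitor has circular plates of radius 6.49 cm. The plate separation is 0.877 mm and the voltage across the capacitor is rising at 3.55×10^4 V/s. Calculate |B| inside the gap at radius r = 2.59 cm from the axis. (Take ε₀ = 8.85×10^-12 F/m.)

With E = V/d, dE/dt = 4.048×10^7 V/(m·s) and πR² = 0.01323 m², giving I_d = ε₀ πR² dE/dt = 4.740×10^-6 A.
∮B·dl = μ₀ I_d,enc with I_d,enc = I_d r²/R² = 7.549×10^-7 A; so B = μ₀ I_d,enc/(2πr) = 5.83×10^-12 T.

5.83×10^-12 T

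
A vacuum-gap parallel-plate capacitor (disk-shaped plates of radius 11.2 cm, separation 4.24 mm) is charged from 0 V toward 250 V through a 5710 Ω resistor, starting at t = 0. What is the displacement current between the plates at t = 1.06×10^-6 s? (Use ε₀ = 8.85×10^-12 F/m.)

4.58×10^-3 A

C = ε₀A/d = (8.85×10^-12)(0.03941)/(4.24×10^-3) = 8.226×10^-11 F and τ = RC = 4.697×10^-7 s. I_d in the gap equals the RC charging current.
I_d(t) = (V₀/R) e^(−t/τ) = 0.04378 · e^(−2.257) = 4.58×10^-3 A.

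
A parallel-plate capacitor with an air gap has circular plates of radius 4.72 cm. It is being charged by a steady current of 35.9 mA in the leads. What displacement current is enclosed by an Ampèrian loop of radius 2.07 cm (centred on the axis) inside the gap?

6.90×10^-3 A

No conduction current crosses the gap, so I_d there equals the 0.0359 A in the leads.
The field is uniform, so I_d,enc = I_d (r/R)² = (0.0359)(2.07/4.72)² = 6.90×10^-3 A.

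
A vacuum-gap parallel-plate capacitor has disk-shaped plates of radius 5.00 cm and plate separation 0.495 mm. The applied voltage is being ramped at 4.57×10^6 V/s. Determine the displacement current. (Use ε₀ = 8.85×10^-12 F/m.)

The field between the plates is E = V/d, so dE/dt = (4.57×10^6)/(4.95×10^-4 m) = 9.232×10^9 V/(m·s).
I_d = ε₀ A (dE/dt) = (8.85×10^-12)(7.854×10^-3)(9.232×10^9) = 6.42×10^-4 A.

6.42×10^-4 A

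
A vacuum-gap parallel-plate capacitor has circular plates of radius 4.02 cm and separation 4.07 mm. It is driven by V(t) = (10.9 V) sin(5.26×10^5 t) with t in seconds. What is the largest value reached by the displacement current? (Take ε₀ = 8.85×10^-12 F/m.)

6.33×10^-5 A

The displacement current equals the conduction current C dV/dt, which peaks at C V₀ ω.
With C = ε₀A/d = (8.85×10^-12)(5.077×10^-3)/(4.07×10^-3) = 1.104×10^-11 F and ω = 5.26×10^5 rad/s, I_d,max = (1.104×10^-11)(10.9)(5.26×10^5) = 6.33×10^-5 A.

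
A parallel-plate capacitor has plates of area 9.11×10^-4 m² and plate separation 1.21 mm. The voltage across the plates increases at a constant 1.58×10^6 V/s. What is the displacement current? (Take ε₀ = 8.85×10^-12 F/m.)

1.05×10^-5 A

The field between the plates is E = V/d, so dE/dt = (1.58×10^6)/(1.21×10^-3 m) = 1.306×10^9 V/(m·s).
I_d = ε₀ A (dE/dt) = (8.85×10^-12)(9.11×10^-4)(1.306×10^9) = 1.05×10^-5 A.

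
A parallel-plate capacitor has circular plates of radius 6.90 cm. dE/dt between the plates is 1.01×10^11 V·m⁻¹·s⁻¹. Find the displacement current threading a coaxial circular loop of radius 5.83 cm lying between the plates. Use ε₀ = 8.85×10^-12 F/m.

9.54×10^-3 A

Through the whole plate area (πR² = 0.01496 m²), I_d = ε₀ πR² dE/dt = 0.01337 A.
Through an area πr² the displacement current is I_d·(πr²/πR²) = I_d (r/R)² = 9.54×10^-3 A.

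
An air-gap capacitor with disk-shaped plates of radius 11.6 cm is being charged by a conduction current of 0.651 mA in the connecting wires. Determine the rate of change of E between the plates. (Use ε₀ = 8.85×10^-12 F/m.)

1.74×10^9 V/(m·s)

By continuity, I_d in the gap equals the 0.651 mA flowing in the wire.
Then dE/dt = I_d/(ε₀A) = 1.74×10^9 V/(m·s).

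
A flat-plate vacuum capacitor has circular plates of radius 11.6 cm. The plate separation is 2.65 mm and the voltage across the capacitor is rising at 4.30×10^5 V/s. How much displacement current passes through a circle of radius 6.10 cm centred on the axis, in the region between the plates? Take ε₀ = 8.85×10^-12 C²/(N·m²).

I_d = C dV/dt with C = ε₀πR²/d = 1.412×10^-10 F, so I_d = (1.412×10^-10)(4.30×10^5) = 6.072×10^-5 A.
The field is uniform, so I_d,enc = I_d (r/R)² = (6.072×10^-5)(6.10/11.6)² = 1.68×10^-5 A.

1.68×10^-5 A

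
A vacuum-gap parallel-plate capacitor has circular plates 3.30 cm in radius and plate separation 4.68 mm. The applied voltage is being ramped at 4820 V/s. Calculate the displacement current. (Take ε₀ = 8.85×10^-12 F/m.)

The field between the plates is E = V/d, so dE/dt = (4820)/(4.68×10^-3 m) = 1.030×10^6 V/(m·s).
I_d = ε₀ A (dE/dt) = (8.85×10^-12)(3.421×10^-3)(1.030×10^6) = 3.12×10^-8 A.

3.12×10^-8 A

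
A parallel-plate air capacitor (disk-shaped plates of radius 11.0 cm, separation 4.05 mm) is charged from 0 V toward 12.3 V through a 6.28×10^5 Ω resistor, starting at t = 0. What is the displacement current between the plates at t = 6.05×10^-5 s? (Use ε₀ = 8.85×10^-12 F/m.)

C = ε₀A/d = (8.85×10^-12)(0.03801)/(4.05×10^-3) = 8.306×10^-11 F and τ = RC = 5.216×10^-5 s. I_d in the gap equals the RC charging current.
I_d(t) = (V₀/R) e^(−t/τ) = 1.959×10^-5 · e^(−1.160) = 6.14×10^-6 A.

6.14×10^-6 A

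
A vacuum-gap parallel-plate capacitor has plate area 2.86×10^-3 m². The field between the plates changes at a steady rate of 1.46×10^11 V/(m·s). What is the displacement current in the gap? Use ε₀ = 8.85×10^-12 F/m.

3.70×10^-3 A

With a uniform field, Φ_E = EA, so I_d = ε₀ A dE/dt = 3.70×10^-3 A.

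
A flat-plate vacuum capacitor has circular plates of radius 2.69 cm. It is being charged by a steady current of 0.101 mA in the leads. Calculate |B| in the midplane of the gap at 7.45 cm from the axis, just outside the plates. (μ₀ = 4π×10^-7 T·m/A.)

2.71×10^-10 T

Between the plates the displacement current equals the wire current: I_d = 0.101 mA = 1.01×10^-4 A.
Outside the plates the loop encloses all of I_d, so B·2πr = μ₀ I_d and B = 2.71×10^-10 T.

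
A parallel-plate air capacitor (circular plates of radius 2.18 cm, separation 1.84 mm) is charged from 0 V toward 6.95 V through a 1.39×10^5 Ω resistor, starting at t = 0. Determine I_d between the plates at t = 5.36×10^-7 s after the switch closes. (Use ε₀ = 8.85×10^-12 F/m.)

With C = ε₀A/d = (8.85×10^-12)(1.493×10^-3)/(1.84×10^-3) = 7.181×10^-12 F, the time constant is τ = RC = 9.982×10^-7 s, so t/τ = 0.5370 and e^(−t/τ) = 0.5845.
I_d = I_cond = (V₀/R) e^(−t/τ) = (5.000×10^-5)(0.5845) = 2.92×10^-5 A.

2.92×10^-5 A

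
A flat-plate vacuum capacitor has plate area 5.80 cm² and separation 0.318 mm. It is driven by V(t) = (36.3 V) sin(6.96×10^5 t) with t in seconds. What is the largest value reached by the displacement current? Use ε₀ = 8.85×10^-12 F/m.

(dE/dt)_max = V₀ω/d = 7.945×10^10 V/(m·s); ω = 6.96×10^5 rad/s.
I_d,max = ε₀ A (dE/dt)_max = (8.85×10^-12)(5.80×10^-4)(7.945×10^10) = 4.08×10^-4 A.

4.08×10^-4 A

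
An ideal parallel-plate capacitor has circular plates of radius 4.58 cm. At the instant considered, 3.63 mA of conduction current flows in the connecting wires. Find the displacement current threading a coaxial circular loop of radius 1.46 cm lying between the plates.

3.69×10^-4 A

No conduction current crosses the gap, so I_d there equals the 3.63×10^-3 A in the leads.
Through an area πr² the displacement current is I_d·(πr²/πR²) = I_d (r/R)² = 3.69×10^-4 A.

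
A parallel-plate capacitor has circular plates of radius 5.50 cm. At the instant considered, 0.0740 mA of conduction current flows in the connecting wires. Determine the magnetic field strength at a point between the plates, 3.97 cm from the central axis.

1.94×10^-10 T

By continuity the displacement current in the gap matches the conduction current: I_d = 7.40×10^-5 A.
For r < R the Ampère–Maxwell law gives B(2πr) = μ₀ I_d (r²/R²), so B = μ₀ I_d r/(2πR²) = (4π×10^-7)(7.40×10^-5)(0.0397)/(2π·0.0550²) = 1.94×10^-10 T.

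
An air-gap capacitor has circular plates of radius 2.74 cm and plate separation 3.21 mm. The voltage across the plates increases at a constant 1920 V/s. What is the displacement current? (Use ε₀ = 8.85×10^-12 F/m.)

The displacement current equals the charging current C dV/dt. With C = ε₀A/d = (8.85×10^-12)(2.359×10^-3)/(3.21×10^-3) = 6.504×10^-12 F, I_d = (6.504×10^-12)(1920) = 1.25×10^-8 A.

1.25×10^-8 A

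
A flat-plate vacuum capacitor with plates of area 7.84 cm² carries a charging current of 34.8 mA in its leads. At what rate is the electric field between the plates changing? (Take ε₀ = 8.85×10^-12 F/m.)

5.02×10^12 V/(m·s)

The displacement current between the plates equals the conduction current, I_d = 34.8 mA.
Since I_d = ε₀ A dE/dt, dE/dt = I_d/(ε₀A) = (0.0348)/((8.85×10^-12)(7.84×10^-4)) = 5.02×10^12 V/(m·s).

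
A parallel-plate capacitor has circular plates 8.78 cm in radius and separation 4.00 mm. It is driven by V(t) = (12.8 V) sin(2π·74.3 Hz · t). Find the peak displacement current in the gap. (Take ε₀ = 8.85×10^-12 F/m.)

3.20×10^-7 A

The displacement current equals the conduction current C dV/dt, which peaks at C V₀ ω.
With C = ε₀A/d = (8.85×10^-12)(0.02422)/(4.00×10^-3) = 5.359×10^-11 F and ω = 2πf = 466.8 rad/s, I_d,max = (5.359×10^-11)(12.8)(466.8) = 3.20×10^-7 A.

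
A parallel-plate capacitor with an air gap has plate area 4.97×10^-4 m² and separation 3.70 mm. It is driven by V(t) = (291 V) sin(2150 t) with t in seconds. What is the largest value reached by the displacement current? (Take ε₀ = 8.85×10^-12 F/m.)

7.44×10^-7 A

C = ε₀A/d = (8.85×10^-12)(4.97×10^-4)/(3.70×10^-3) = 1.189×10^-12 F; ω = 2150 rad/s.
I_d = C dV/dt, so |I_d|_max = C V₀ ω = (1.189×10^-12)(291)(2150) = 7.44×10^-7 A.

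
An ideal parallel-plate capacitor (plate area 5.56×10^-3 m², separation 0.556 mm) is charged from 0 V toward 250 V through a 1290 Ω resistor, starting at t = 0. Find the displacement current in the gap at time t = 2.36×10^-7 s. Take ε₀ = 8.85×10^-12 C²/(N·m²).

C = ε₀A/d = (8.85×10^-12)(5.56×10^-3)/(5.56×10^-4) = 8.850×10^-11 F, so τ = RC = 1.142×10^-7 s.
The conduction current is I(t) = (V₀/R) e^(−t/τ), and the displacement current between the plates equals it.
t/τ = 2.067; I_d = (250/1290) · e^(−2.067) = (0.1938)(0.1266) = 0.0245 A.

0.0245 A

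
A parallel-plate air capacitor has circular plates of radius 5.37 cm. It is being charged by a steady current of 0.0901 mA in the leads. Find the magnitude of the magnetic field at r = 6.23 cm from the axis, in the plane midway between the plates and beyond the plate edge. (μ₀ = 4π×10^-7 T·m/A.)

2.89×10^-10 T

Between the plates the displacement current equals the wire current: I_d = 0.0901 mA = 9.01×10^-5 A.
Outside the plates the loop encloses all of I_d, so B·2πr = μ₀ I_d and B = 2.89×10^-10 T.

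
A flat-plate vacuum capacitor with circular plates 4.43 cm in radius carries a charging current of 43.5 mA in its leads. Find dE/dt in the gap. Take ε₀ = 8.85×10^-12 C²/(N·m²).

7.97×10^11 V/(m·s)

The displacement current between the plates equals the conduction current, I_d = 43.5 mA.
Inverting I_d = ε₀ A dE/dt gives dE/dt = 0.0435 / (8.85×10^-12 · 6.165×10^-3) = 7.97×10^11 V/(m·s).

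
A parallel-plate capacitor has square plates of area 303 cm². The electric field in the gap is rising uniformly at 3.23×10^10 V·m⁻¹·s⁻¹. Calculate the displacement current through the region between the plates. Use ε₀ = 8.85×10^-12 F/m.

8.66×10^-3 A

I_d = ε₀ A (dE/dt) = (8.85×10^-12)(0.0303 m²)(3.23×10^10) = 8.66×10^-3 A.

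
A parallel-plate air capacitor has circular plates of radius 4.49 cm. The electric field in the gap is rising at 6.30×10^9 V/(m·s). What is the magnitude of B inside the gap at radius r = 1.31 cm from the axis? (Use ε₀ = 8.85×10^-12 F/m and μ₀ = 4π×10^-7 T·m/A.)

4.59×10^-10 T

Total displacement current: I_d = ε₀(πR²)(dE/dt) = (8.85×10^-12)(6.333×10^-3)(6.30×10^9) = 3.531×10^-4 A.
An Ampèrian loop of radius r encloses a fraction (r/R)² of I_d. Then B·2πr = μ₀ I_d (r/R)², giving B = μ₀ I_d r/(2πR²) = 4.59×10^-10 T.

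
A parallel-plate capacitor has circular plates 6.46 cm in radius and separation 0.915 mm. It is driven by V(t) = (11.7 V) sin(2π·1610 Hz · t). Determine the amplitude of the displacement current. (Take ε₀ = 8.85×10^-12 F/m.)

1.50×10^-5 A

C = ε₀A/d = (8.85×10^-12)(0.01311)/(9.15×10^-4) = 1.268×10^-10 F; ω = 2πf = 1.012×10^4 rad/s.
I_d = C dV/dt, so |I_d|_max = C V₀ ω = (1.268×10^-10)(11.7)(1.012×10^4) = 1.50×10^-5 A.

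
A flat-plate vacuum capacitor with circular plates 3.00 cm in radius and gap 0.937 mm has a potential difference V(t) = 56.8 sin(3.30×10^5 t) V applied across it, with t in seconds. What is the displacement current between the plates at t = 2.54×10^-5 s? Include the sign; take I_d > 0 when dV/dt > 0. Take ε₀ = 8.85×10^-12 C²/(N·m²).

-2.52×10^-4 A

C = ε₀A/d = (8.85×10^-12)(2.827×10^-3)/(9.37×10^-4) = 2.670×10^-11 F. dV/dt = V₀ω·cos(ωt); at ωt = 8.382 rad this factor is -0.5038.
I_d = C dV/dt = (2.670×10^-11)(56.8)(3.30×10^5)(-0.5038) = -2.52×10^-4 A.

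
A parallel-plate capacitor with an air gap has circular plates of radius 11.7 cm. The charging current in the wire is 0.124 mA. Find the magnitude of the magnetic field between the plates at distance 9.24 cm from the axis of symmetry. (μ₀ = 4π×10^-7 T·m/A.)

1.67×10^-10 T

Between the plates the displacement current equals the wire current: I_d = 0.124 mA = 1.24×10^-4 A.
An Ampèrian loop of radius r encloses a fraction (r/R)² of I_d. Then B·2πr = μ₀ I_d (r/R)², giving B = μ₀ I_d r/(2πR²) = 1.67×10^-10 T.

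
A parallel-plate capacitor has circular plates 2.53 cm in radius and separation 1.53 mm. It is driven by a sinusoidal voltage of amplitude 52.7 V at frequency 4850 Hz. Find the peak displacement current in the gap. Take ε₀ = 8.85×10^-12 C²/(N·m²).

1.87×10^-5 A

The displacement current equals the conduction current C dV/dt, which peaks at C V₀ ω.
With C = ε₀A/d = (8.85×10^-12)(2.011×10^-3)/(1.53×10^-3) = 1.163×10^-11 F and ω = 2πf = 3.047×10^4 rad/s, I_d,max = (1.163×10^-11)(52.7)(3.047×10^4) = 1.87×10^-5 A.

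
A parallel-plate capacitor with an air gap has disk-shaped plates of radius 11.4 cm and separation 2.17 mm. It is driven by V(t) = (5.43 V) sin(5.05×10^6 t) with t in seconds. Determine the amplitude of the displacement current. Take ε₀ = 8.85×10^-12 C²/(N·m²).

The displacement current equals the conduction current C dV/dt, which peaks at C V₀ ω.
With C = ε₀A/d = (8.85×10^-12)(0.04083)/(2.17×10^-3) = 1.665×10^-10 F and ω = 5.05×10^6 rad/s, I_d,max = (1.665×10^-10)(5.43)(5.05×10^6) = 4.57×10^-3 A.

4.57×10^-3 A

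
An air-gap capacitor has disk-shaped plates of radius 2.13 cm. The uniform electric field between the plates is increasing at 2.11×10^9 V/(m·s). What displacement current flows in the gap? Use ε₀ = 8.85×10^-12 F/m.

2.66×10^-5 A

I_d = ε₀ A (dE/dt) = (8.85×10^-12)(1.425×10^-3 m²)(2.11×10^9) = 2.66×10^-5 A.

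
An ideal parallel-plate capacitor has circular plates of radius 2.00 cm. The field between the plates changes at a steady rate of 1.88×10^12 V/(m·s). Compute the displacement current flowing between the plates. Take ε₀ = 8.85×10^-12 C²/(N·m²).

0.0209 A

With a uniform field, Φ_E = EA, so I_d = ε₀ A dE/dt = 0.0209 A.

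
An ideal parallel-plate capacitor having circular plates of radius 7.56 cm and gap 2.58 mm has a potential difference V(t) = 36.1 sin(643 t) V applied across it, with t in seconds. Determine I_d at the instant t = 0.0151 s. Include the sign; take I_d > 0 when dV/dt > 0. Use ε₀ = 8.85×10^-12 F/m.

C = ε₀A/d = (8.85×10^-12)(0.01796)/(2.58×10^-3) = 6.161×10^-11 F. dV/dt = V₀ω·cos(ωt); at ωt = 9.7093 rad this factor is -0.9598.
I_d = C dV/dt = (6.161×10^-11)(36.1)(643)(-0.9598) = -1.37×10^-6 A.

-1.37×10^-6 A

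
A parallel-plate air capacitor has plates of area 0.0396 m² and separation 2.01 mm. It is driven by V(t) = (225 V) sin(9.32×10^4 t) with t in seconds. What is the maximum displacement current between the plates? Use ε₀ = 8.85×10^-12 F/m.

C = ε₀A/d = (8.85×10^-12)(0.0396)/(2.01×10^-3) = 1.744×10^-10 F; ω = 9.32×10^4 rad/s.
I_d = C dV/dt, so |I_d|_max = C V₀ ω = (1.744×10^-10)(225)(9.32×10^4) = 3.66×10^-3 A.

3.66×10^-3 A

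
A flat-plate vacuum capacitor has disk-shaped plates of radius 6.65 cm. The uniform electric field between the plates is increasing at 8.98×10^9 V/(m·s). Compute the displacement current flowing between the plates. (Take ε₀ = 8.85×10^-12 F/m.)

I_d = ε₀ A (dE/dt) = (8.85×10^-12)(0.01389 m²)(8.98×10^9) = 1.10×10^-3 A.

1.10×10^-3 A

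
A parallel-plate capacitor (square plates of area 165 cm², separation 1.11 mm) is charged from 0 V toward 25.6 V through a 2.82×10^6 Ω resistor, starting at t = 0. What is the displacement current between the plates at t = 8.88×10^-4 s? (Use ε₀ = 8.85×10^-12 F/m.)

C = ε₀A/d = (8.85×10^-12)(0.0165)/(1.11×10^-3) = 1.316×10^-10 F, so τ = RC = 3.711×10^-4 s.
The conduction current is I(t) = (V₀/R) e^(−t/τ), and the displacement current between the plates equals it.
t/τ = 2.393; I_d = (25.6/2.82×10^6) · e^(−2.393) = (9.078×10^-6)(0.09136) = 8.29×10^-7 A.

8.29×10^-7 A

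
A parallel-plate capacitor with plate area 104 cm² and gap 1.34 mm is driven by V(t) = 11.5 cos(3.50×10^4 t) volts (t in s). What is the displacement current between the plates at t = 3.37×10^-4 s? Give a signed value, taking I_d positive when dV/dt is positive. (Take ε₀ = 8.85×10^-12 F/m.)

1.93×10^-5 A

C = ε₀A/d = (8.85×10^-12)(0.0104)/(1.34×10^-3) = 6.869×10^-11 F. dV/dt = V₀ω·−sin(ωt); at ωt = 11.795 rad this factor is 0.6971.
I_d = C dV/dt = (6.869×10^-11)(11.5)(3.50×10^4)(0.6971) = 1.93×10^-5 A.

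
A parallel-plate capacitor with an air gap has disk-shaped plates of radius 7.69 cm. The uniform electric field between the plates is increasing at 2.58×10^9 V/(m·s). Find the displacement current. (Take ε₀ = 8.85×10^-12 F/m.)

With a uniform field, Φ_E = EA, so I_d = ε₀ A dE/dt = 4.24×10^-4 A.

4.24×10^-4 A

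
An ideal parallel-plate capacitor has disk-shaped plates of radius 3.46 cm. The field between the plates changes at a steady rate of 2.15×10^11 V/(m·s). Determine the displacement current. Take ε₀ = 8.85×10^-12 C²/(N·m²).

With a uniform field, Φ_E = EA, so I_d = ε₀ A dE/dt = 7.16×10^-3 A.

7.16×10^-3 A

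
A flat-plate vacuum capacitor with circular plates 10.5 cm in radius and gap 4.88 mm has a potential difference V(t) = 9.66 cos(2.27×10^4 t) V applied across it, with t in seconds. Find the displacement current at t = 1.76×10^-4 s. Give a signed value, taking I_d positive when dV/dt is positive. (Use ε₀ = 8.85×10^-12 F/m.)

dE/dt = (V₀ω/d)·−sin(ωt) with ωt = 3.9952 rad: (9.66)(2.27×10^4)(0.7537)/(4.88×10^-3) = 3.387×10^7 V/(m·s).
I_d = ε₀ A dE/dt = (8.85×10^-12)(0.03464)(3.387×10^7) = 1.04×10^-5 A.

1.04×10^-5 A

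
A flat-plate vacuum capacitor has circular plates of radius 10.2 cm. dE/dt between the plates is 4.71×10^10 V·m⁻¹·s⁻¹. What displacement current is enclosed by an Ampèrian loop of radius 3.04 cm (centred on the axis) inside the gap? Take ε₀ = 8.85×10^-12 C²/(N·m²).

1.21×10^-3 A

Through the whole plate area (πR² = 0.03269 m²), I_d = ε₀ πR² dE/dt = 0.01363 A.
Since J_d is uniform, the enclosed fraction is (r/R)² = 0.08883, giving I_d,enc = 1.21×10^-3 A.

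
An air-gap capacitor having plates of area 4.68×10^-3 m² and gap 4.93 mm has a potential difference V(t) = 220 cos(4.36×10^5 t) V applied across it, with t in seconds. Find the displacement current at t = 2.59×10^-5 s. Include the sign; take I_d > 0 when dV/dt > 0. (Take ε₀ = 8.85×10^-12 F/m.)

7.71×10^-4 A

C = ε₀A/d = (8.85×10^-12)(4.68×10^-3)/(4.93×10^-3) = 8.401×10^-12 F. dV/dt = V₀ω·−sin(ωt); at ωt = 11.2924 rad this factor is 0.9563.
I_d = C dV/dt = (8.401×10^-12)(220)(4.36×10^5)(0.9563) = 7.71×10^-4 A.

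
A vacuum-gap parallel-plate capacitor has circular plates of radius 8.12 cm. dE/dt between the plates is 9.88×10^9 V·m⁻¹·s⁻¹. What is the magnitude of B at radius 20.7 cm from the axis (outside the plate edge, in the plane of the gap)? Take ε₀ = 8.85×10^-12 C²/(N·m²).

I_d = ε₀ dΦ_E/dt = ε₀ πR² (dE/dt) = (8.85×10^-12)(0.02071)(9.88×10^9) = 1.811×10^-3 A through the full plate area.
For r ≥ R the full I_d is enclosed: B = μ₀ I_d/(2πr) = (4π×10^-7)(1.811×10^-3)/(2π·0.207) = 1.75×10^-9 T.

1.75×10^-9 T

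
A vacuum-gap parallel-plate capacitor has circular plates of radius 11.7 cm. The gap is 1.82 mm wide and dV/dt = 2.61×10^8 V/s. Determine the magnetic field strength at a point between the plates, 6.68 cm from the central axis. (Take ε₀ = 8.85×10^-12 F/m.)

5.33×10^-8 T

With E = V/d, dE/dt = 1.434×10^11 V/(m·s) and πR² = 0.04301 m², giving I_d = ε₀ πR² dE/dt = 0.05458 A.
For r < R the Ampère–Maxwell law gives B(2πr) = μ₀ I_d (r²/R²), so B = μ₀ I_d r/(2πR²) = (4π×10^-7)(0.05458)(0.0668)/(2π·0.117²) = 5.33×10^-8 T.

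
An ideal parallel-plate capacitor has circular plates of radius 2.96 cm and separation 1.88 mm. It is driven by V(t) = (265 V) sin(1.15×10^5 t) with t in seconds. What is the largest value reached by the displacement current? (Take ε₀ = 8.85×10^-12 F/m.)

3.95×10^-4 A

(dE/dt)_max = V₀ω/d = 1.621×10^10 V/(m·s); ω = 1.15×10^5 rad/s.
I_d,max = ε₀ A (dE/dt)_max = (8.85×10^-12)(2.753×10^-3)(1.621×10^10) = 3.95×10^-4 A.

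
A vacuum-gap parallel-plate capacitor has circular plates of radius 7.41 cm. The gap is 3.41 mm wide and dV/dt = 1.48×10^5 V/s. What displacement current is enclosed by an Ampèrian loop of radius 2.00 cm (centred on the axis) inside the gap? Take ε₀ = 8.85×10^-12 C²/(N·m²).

I_d = C dV/dt with C = ε₀πR²/d = 4.477×10^-11 F, so I_d = (4.477×10^-11)(1.48×10^5) = 6.626×10^-6 A.
Since J_d is uniform, the enclosed fraction is (r/R)² = 0.07285, giving I_d,enc = 4.83×10^-7 A.

4.83×10^-7 A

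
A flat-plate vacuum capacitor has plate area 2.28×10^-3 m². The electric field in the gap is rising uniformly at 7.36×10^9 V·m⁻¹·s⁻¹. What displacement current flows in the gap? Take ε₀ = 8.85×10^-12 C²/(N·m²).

With a uniform field, Φ_E = EA, so I_d = ε₀ A dE/dt = 1.49×10^-4 A.

1.49×10^-4 A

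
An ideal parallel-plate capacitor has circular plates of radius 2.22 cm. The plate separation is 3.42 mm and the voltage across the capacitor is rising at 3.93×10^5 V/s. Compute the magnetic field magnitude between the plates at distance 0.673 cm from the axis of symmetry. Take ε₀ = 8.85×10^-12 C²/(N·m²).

With E = V/d, dE/dt = 1.149×10^8 V/(m·s) and πR² = 1.548×10^-3 m², giving I_d = ε₀ πR² dE/dt = 1.574×10^-6 A.
An Ampèrian loop of radius r encloses a fraction (r/R)² of I_d. Then B·2πr = μ₀ I_d (r/R)², giving B = μ₀ I_d r/(2πR²) = 4.30×10^-12 T.

4.30×10^-12 T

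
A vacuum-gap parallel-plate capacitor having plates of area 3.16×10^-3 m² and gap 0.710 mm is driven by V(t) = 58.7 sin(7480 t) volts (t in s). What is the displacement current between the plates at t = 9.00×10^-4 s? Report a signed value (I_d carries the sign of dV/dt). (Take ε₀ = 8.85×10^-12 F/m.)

1.56×10^-5 A

dE/dt = (V₀ω/d)·cos(ωt) with ωt = 6.732 rad: (58.7)(7480)(0.9010)/(7.10×10^-4) = 5.572×10^8 V/(m·s).
I_d = ε₀ A dE/dt = (8.85×10^-12)(3.16×10^-3)(5.572×10^8) = 1.56×10^-5 A.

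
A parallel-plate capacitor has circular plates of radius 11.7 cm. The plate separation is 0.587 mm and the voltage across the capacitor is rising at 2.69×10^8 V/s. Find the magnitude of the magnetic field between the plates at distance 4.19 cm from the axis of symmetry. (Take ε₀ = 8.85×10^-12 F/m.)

With E = V/d, dE/dt = 4.583×10^11 V/(m·s) and πR² = 0.04301 m², giving I_d = ε₀ πR² dE/dt = 0.1744 A.
∮B·dl = μ₀ I_d,enc with I_d,enc = I_d r²/R² = 0.02237 A; so B = μ₀ I_d,enc/(2πr) = 1.07×10^-7 T.

1.07×10^-7 T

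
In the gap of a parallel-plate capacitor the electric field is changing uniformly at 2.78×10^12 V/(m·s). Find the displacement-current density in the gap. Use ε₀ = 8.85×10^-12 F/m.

24.6 A/m²

J_d = ε₀ ∂E/∂t, so J_d = 24.6 A/m².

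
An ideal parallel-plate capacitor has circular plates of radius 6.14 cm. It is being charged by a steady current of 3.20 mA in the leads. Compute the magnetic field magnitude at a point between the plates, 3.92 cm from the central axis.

6.65×10^-9 T

Between the plates the displacement current equals the wire current: I_d = 3.20 mA = 3.20×10^-3 A.
For r < R the Ampère–Maxwell law gives B(2πr) = μ₀ I_d (r²/R²), so B = μ₀ I_d r/(2πR²) = (4π×10^-7)(3.20×10^-3)(0.0392)/(2π·0.0614²) = 6.65×10^-9 T.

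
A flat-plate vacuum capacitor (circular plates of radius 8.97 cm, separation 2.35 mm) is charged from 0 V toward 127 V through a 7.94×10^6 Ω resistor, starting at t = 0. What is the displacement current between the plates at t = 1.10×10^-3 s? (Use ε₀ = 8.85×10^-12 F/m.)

3.73×10^-6 A

With C = ε₀A/d = (8.85×10^-12)(0.02528)/(2.35×10^-3) = 9.520×10^-11 F, the time constant is τ = RC = 7.559×10^-4 s, so t/τ = 1.455 and e^(−t/τ) = 0.2334.
I_d = I_cond = (V₀/R) e^(−t/τ) = (1.599×10^-5)(0.2334) = 3.73×10^-6 A.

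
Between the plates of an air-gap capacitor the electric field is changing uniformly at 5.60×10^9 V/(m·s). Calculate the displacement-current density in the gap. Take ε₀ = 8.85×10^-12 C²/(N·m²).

0.0496 A/m²

J_d = ε₀ ∂E/∂t, so J_d = 0.0496 A/m².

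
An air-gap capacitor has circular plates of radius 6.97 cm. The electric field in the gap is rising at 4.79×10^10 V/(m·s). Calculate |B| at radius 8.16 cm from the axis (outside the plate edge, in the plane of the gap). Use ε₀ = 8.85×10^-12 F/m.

1.59×10^-8 T

Total displacement current: I_d = ε₀(πR²)(dE/dt) = (8.85×10^-12)(0.01526)(4.79×10^10) = 6.469×10^-3 A.
Outside the plates the loop encloses all of I_d, so B·2πr = μ₀ I_d and B = 1.59×10^-8 T.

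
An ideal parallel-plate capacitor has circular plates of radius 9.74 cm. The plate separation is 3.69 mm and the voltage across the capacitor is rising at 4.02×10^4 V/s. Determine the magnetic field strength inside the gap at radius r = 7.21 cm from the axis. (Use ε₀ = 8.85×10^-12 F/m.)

4.37×10^-12 T

I_d = C dV/dt with C = ε₀πR²/d = 7.147×10^-11 F, so I_d = (7.147×10^-11)(4.02×10^4) = 2.873×10^-6 A.
∮B·dl = μ₀ I_d,enc with I_d,enc = I_d r²/R² = 1.574×10^-6 A; so B = μ₀ I_d,enc/(2πr) = 4.37×10^-12 T.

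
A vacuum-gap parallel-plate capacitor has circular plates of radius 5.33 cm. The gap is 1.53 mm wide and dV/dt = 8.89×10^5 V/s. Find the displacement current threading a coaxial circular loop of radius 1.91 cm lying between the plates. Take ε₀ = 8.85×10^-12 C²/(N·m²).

5.89×10^-6 A

dE/dt = (dV/dt)/d = 5.810×10^8 V/(m·s); I_d = ε₀(πR²)(dE/dt) = (8.85×10^-12)(8.925×10^-3)(5.810×10^8) = 4.589×10^-5 A.
Through an area πr² the displacement current is I_d·(πr²/πR²) = I_d (r/R)² = 5.89×10^-6 A.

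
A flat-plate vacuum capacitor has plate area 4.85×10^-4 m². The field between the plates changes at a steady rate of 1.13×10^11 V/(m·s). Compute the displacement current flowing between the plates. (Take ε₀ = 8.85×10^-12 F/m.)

4.85×10^-4 A

With a uniform field, Φ_E = EA, so I_d = ε₀ A dE/dt = 4.85×10^-4 A.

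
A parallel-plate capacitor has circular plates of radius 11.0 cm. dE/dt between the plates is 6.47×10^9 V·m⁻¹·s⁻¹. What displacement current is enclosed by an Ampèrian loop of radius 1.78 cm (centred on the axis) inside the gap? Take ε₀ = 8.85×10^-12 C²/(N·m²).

5.70×10^-5 A

Through the whole plate area (πR² = 0.03801 m²), I_d = ε₀ πR² dE/dt = 2.176×10^-3 A.
The field is uniform, so I_d,enc = I_d (r/R)² = (2.176×10^-3)(1.78/11.0)² = 5.70×10^-5 A.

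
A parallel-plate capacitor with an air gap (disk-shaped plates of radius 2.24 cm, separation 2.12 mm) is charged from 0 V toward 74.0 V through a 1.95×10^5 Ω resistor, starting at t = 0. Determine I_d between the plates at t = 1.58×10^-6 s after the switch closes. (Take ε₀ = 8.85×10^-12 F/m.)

1.11×10^-4 A

C = ε₀A/d = (8.85×10^-12)(1.576×10^-3)/(2.12×10^-3) = 6.579×10^-12 F and τ = RC = 1.283×10^-6 s. I_d in the gap equals the RC charging current.
I_d(t) = (V₀/R) e^(−t/τ) = 3.795×10^-4 · e^(−1.231) = 1.11×10^-4 A.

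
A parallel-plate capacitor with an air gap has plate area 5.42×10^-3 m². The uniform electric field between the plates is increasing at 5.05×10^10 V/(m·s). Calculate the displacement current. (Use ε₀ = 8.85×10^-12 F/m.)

I_d = ε₀ A (dE/dt) = (8.85×10^-12)(5.42×10^-3 m²)(5.05×10^10) = 2.42×10^-3 A.

2.42×10^-3 A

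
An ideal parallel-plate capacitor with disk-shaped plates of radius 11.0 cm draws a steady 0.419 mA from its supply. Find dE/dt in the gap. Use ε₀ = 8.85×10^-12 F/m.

1.25×10^9 V/(m·s)

By continuity, I_d in the gap equals the 0.419 mA flowing in the wire.
Then dE/dt = I_d/(ε₀A) = 1.25×10^9 V/(m·s).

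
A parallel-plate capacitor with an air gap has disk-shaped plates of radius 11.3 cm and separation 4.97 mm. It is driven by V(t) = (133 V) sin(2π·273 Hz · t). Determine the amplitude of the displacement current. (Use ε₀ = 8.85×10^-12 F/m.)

The displacement current equals the conduction current C dV/dt, which peaks at C V₀ ω.
With C = ε₀A/d = (8.85×10^-12)(0.04011)/(4.97×10^-3) = 7.142×10^-11 F and ω = 2πf = 1715 rad/s, I_d,max = (7.142×10^-11)(133)(1715) = 1.63×10^-5 A.

1.63×10^-5 A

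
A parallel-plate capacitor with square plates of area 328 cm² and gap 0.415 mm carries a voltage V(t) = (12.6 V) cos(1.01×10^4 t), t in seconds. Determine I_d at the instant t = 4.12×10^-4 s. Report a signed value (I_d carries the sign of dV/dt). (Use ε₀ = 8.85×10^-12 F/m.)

dE/dt = (V₀ω/d)·−sin(ωt) with ωt = 4.1612 rad: (12.6)(1.01×10^4)(0.8519)/(4.15×10^-4) = 2.612×10^8 V/(m·s).
I_d = ε₀ A dE/dt = (8.85×10^-12)(0.0328)(2.612×10^8) = 7.58×10^-5 A.

7.58×10^-5 A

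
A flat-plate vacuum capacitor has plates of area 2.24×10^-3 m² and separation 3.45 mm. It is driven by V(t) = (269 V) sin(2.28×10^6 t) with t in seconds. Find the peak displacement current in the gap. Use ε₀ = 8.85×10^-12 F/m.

(dE/dt)_max = V₀ω/d = 1.778×10^11 V/(m·s); ω = 2.28×10^6 rad/s.
I_d,max = ε₀ A (dE/dt)_max = (8.85×10^-12)(2.24×10^-3)(1.778×10^11) = 3.52×10^-3 A.

3.52×10^-3 A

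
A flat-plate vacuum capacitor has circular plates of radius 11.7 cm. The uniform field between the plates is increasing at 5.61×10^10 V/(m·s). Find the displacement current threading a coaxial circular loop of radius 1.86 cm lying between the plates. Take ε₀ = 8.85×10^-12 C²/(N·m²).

Total displacement current: I_d = ε₀(πR²)(dE/dt) = (8.85×10^-12)(0.04301)(5.61×10^10) = 0.02135 A.
Since J_d is uniform, the enclosed fraction is (r/R)² = 0.02527, giving I_d,enc = 5.40×10^-4 A.

5.40×10^-4 A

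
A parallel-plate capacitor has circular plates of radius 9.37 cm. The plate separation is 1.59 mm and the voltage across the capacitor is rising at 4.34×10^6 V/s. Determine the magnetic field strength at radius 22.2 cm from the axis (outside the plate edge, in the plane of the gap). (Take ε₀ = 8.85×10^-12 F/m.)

I_d = C dV/dt with C = ε₀πR²/d = 1.535×10^-10 F, so I_d = (1.535×10^-10)(4.34×10^6) = 6.662×10^-4 A.
With r > R the enclosed displacement current is the full I_d; B = μ₀ I_d / (2πr) = 6.00×10^-10 T.

6.00×10^-10 T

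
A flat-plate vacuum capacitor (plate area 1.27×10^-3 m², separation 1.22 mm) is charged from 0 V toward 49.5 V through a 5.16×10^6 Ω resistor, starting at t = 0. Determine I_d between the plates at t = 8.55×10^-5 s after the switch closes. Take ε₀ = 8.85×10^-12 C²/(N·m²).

1.59×10^-6 A

C = ε₀A/d = (8.85×10^-12)(1.27×10^-3)/(1.22×10^-3) = 9.213×10^-12 F and τ = RC = 4.754×10^-5 s. I_d in the gap equals the RC charging current.
I_d(t) = (V₀/R) e^(−t/τ) = 9.593×10^-6 · e^(−1.798) = 1.59×10^-6 A.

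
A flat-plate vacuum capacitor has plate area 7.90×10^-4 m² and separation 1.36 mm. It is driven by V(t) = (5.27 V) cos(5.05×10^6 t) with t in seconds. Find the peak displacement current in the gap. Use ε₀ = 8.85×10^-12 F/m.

1.37×10^-4 A

C = ε₀A/d = (8.85×10^-12)(7.90×10^-4)/(1.36×10^-3) = 5.141×10^-12 F; ω = 5.05×10^6 rad/s.
I_d = C dV/dt, so |I_d|_max = C V₀ ω = (5.141×10^-12)(5.27)(5.05×10^6) = 1.37×10^-4 A.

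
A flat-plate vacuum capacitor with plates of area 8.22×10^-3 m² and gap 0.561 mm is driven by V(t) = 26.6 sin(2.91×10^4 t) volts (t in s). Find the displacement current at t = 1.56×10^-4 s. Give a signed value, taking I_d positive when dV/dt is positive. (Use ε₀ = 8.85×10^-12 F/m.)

dE/dt = (V₀ω/d)·cos(ωt) with ωt = 4.5396 rad: (26.6)(2.91×10^4)(-0.1719)/(5.61×10^-4) = -2.372×10^8 V/(m·s).
I_d = ε₀ A dE/dt = (8.85×10^-12)(8.22×10^-3)(-2.372×10^8) = -1.73×10^-5 A.

-1.73×10^-5 A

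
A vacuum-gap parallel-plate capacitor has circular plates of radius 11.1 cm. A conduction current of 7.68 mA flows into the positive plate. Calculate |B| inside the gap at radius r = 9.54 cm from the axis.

1.19×10^-8 T

Between the plates the displacement current equals the wire current: I_d = 7.68 mA = 7.68×10^-3 A.
An Ampèrian loop of radius r encloses a fraction (r/R)² of I_d. Then B·2πr = μ₀ I_d (r/R)², giving B = μ₀ I_d r/(2πR²) = 1.19×10^-8 T.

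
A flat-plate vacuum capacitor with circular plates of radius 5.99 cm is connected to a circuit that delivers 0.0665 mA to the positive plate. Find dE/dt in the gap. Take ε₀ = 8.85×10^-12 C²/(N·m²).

By continuity, I_d in the gap equals the 0.0665 mA flowing in the wire.
Inverting I_d = ε₀ A dE/dt gives dE/dt = 6.65×10^-5 / (8.85×10^-12 · 0.01127) = 6.67×10^8 V/(m·s).

6.67×10^8 V/(m·s)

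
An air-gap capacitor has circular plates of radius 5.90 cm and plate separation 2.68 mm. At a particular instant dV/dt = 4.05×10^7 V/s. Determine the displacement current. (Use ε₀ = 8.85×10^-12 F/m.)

1.46×10^-3 A

C = ε₀A/d = (8.85×10^-12)(0.01094)/(2.68×10^-3) = 3.613×10^-11 F.
I_d = C dV/dt = (3.613×10^-11)(4.05×10^7) = 1.46×10^-3 A.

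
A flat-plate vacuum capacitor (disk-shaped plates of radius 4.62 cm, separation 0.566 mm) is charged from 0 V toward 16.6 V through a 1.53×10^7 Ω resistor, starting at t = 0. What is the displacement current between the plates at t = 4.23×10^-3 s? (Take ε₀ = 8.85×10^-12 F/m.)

7.77×10^-8 A

C = ε₀A/d = (8.85×10^-12)(6.706×10^-3)/(5.66×10^-4) = 1.049×10^-10 F and τ = RC = 1.605×10^-3 s. I_d in the gap equals the RC charging current.
I_d(t) = (V₀/R) e^(−t/τ) = 1.085×10^-6 · e^(−2.636) = 7.77×10^-8 A.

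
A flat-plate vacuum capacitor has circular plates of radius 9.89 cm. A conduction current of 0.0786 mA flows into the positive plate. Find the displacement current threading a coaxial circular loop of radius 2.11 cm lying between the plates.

Between the plates the displacement current equals the wire current: I_d = 0.0786 mA = 7.86×10^-5 A.
Since J_d is uniform, the enclosed fraction is (r/R)² = 0.04552, giving I_d,enc = 3.58×10^-6 A.

3.58×10^-6 A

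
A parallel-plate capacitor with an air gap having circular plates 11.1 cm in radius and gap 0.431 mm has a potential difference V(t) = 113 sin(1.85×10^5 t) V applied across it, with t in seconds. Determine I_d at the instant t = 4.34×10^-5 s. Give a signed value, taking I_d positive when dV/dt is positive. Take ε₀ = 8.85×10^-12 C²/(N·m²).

dE/dt = (V₀ω/d)·cos(ωt) with ωt = 8.029 rad: (113)(1.85×10^5)(-0.1741)/(4.31×10^-4) = -8.444×10^9 V/(m·s).
I_d = ε₀ A dE/dt = (8.85×10^-12)(0.03871)(-8.444×10^9) = -2.89×10^-3 A.

-2.89×10^-3 A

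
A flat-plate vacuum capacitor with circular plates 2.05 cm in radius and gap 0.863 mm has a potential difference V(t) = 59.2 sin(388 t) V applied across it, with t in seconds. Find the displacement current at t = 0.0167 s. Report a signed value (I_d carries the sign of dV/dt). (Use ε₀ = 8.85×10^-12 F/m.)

C = ε₀A/d = (8.85×10^-12)(1.320×10^-3)/(8.63×10^-4) = 1.354×10^-11 F. dV/dt = V₀ω·cos(ωt); at ωt = 6.4796 rad this factor is 0.9808.
I_d = C dV/dt = (1.354×10^-11)(59.2)(388)(0.9808) = 3.05×10^-7 A.

3.05×10^-7 A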